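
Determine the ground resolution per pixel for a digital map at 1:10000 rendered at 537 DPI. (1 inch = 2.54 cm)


pixel_cm = 2.54 / 537 ≈ 0.00473 cm
ground = pixel_cm * 10000 / 100 = 2.54 * 10000 / (537 * 100) = 25400 / 53700 ≈ 0.47 m

0.47 m


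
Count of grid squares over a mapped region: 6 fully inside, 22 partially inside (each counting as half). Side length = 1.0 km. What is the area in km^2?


effective squares = 6 + 22 * 0.5 = 17.0
area = 17.0 * 1.0 = 17.0 km^2

17.0 km^2


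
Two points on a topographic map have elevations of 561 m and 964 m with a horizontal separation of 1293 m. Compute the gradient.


gradient = (964 - 561) / 1293 = 403 / 1293 = 0.3117

0.3117


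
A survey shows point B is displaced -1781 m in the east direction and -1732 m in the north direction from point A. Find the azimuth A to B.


az = atan2(-1781, -1732) = -134.2 deg
adjusted to 0-360: 225.8 degrees

225.8 degrees


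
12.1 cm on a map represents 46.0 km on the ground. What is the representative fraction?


ground = 46.0 km = 4600000 cm; RF denominator = ground / map = 4600000 / 12.1 ≈ 380165; RF = 1:380165

1:380165


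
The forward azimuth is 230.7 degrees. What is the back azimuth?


back azimuth = (230.7 + 180) mod 360 = 50.7 degrees

50.7 degrees


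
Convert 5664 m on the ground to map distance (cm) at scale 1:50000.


map_cm = 5664 * 100 / 50000 = 11.328 cm ≈ 11.33 cm

11.33 cm


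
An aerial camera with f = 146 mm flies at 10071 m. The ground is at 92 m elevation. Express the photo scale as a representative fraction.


scale = f / (H - h) = 146 mm / 9979 m = 146 / 9979000 = 1:68349

1:68349


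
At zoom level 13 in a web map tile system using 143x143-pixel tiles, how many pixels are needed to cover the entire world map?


tiles per axis = 2^13 = 8192
total tiles = 8192^2 = 67108864
pixels per axis = 8192 * 143 = 1171456
total pixels = 1171456^2 = 1372309159936

1372309159936 pixels


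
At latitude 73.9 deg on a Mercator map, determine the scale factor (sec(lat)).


SF = 1 / cos(73.9) = 1 / 0.277315 = 3.606

3.606


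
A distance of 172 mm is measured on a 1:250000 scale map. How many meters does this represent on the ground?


ground = 172 mm * 250000 / 1000 = 43000.0 m

43000.0 m


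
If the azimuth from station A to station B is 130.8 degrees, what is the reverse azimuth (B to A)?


back azimuth = (130.8 + 180) mod 360 = 310.8 degrees

310.8 degrees


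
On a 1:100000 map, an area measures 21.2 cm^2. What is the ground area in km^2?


ground_area = 21.2 * (100000/100)^2 = 21200000.0 m^2 = 21.2 km^2

21.2 km^2


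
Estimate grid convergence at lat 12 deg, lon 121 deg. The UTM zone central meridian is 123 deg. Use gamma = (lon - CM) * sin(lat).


gamma = (121 - 123) * sin(12) = -2 * 0.207912 = -0.416 degrees

-0.416 degrees


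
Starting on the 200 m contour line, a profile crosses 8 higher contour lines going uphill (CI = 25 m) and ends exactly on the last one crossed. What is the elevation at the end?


elevation = 200 + 8 * 25 = 400 m

400 m


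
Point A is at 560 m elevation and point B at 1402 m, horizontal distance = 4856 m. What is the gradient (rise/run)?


gradient = (1402 - 560) / 4856 = 842 / 4856 = 0.1734

0.1734


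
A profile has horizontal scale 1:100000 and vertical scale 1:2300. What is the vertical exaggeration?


VE = horizontal_scale / vertical_scale = 100000 / 2300 ≈ 43.5

43.5x


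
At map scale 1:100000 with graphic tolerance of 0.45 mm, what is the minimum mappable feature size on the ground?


ground = 0.45 mm * 100000 / 1000 = 45.0 m

45.0 m


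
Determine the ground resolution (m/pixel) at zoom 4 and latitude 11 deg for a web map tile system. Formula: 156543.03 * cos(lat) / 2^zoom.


res = 156543.03 * cos(11) / 2^4 = 156543.03 * 0.98162718 / 16 = 9604.18 m/pixel

9604.18 m/pixel


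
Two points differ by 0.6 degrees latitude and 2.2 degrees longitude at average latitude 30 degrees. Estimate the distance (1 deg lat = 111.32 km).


dlat_km = 0.6 * 111.32 = 66.792
dlon_km = 2.2 * 111.32 * cos(30) ≈ 212.093
dist = sqrt(66.792^2 + 212.093^2) ≈ 222.4 km

222.4 km


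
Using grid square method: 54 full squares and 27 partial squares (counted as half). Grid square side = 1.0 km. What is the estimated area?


effective squares = 54 + 27 * 0.5 = 67.5
area = 67.5 * 1.0 = 67.5 km^2

67.5 km^2


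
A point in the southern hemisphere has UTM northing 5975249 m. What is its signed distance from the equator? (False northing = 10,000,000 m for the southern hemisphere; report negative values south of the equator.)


For southern: actual = 5975249 - 10000000 = -4024751 m

-4024751 m


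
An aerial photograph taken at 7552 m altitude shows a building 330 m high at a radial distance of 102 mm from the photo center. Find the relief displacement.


d = h * r / H = 330 * 102 / 7552 = 4.46 mm

4.46 mm


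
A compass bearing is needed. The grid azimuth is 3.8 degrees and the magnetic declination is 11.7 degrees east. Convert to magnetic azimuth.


magnetic azimuth = grid azimuth - declination (east +ve)
mag_az = 3.8 - 11.7 = 352.1 degrees

352.1 degrees


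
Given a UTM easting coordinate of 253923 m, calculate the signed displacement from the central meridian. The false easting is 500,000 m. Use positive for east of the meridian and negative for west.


displacement = 253923 - 500000 = -246077 m

-246077 m


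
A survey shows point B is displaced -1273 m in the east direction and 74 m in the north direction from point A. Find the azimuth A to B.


az = atan2(-1273, 74) = -86.7 deg
adjusted to 0-360: 273.3 degrees

273.3 degrees


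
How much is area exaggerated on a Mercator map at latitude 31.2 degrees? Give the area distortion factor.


area_distortion = 1/cos^2(31.2) = 1.367

1.367


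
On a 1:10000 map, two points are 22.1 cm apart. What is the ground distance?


ground = 22.1 cm * 10000 / 100 = 2210.0 m = 2.21 km

2.21 km


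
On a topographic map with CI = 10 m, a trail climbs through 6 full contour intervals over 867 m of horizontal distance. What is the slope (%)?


elevation change = 6 * 10 = 60 m
slope = 60 / 867 * 100 = 6.9%

6.9%


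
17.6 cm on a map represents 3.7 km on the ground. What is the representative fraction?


ground = 3.7 km = 370000 cm; RF denominator = ground / map = 370000 / 17.6 ≈ 21023; RF = 1:21023

1:21023


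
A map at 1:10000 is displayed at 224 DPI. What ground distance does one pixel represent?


pixel_cm = 2.54 / 224 ≈ 0.011339 cm
ground = pixel_cm * 10000 / 100 = 2.54 * 10000 / (224 * 100) = 25400 / 22400 ≈ 1.13 m

1.13 m


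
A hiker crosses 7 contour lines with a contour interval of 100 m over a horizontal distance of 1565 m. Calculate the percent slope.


elevation change = 7 * 100 = 700 m
slope = 700 / 1565 * 100 = 44.7%

44.7%


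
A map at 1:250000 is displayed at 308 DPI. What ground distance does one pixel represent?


pixel_cm = 2.54 / 308 ≈ 0.008247 cm
ground = pixel_cm * 250000 / 100 = 2.54 * 250000 / (308 * 100) = 635000 / 30800 ≈ 20.62 m

20.62 m


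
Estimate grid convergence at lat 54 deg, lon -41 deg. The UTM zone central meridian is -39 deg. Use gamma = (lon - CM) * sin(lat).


gamma = (-41 - -39) * sin(54) = -2 * 0.809017 = -1.618 degrees

-1.618 degrees


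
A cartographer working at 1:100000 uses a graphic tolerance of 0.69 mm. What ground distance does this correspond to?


ground = 0.69 mm * 100000 / 1000 = 69.0 m

69.0 m


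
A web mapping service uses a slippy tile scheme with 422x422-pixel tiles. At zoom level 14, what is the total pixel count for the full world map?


tiles per axis = 2^14 = 16384
total tiles = 16384^2 = 268435456
pixels per axis = 16384 * 422 = 6914048
total pixels = 6914048^2 = 47804059746304

47804059746304 pixels


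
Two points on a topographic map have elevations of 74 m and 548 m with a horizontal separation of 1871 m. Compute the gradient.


gradient = (548 - 74) / 1871 = 474 / 1871 = 0.2533

0.2533


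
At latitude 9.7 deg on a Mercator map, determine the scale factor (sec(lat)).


SF = 1 / cos(9.7) = 1 / 0.985703 = 1.015

1.015


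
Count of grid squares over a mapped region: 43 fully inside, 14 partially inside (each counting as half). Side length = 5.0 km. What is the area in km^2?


effective squares = 43 + 14 * 0.5 = 50.0
area = 50.0 * 25.0 = 1250.0 km^2

1250.0 km^2


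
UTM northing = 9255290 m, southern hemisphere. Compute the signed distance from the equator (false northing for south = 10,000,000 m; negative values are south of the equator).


For southern: actual = 9255290 - 10000000 = -744710 m

-744710 m


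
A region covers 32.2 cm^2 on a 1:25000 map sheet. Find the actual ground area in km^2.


ground_area = 32.2 * (25000/100)^2 = 2012500.0 m^2 = 2.0125 km^2 ≈ 2.013 km^2

2.013 km^2


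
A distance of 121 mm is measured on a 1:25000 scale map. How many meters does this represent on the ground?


ground = 121 mm * 25000 / 1000 = 3025.0 m

3025.0 m


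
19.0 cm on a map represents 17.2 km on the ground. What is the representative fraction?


ground = 17.2 km = 1720000 cm; RF denominator = ground / map = 1720000 / 19.0 ≈ 90526; RF = 1:90526

1:90526


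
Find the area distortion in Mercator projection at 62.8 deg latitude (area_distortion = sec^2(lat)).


area_distortion = 1/cos^2(62.8) = 4.786

4.786


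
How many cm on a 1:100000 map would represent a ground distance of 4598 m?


map_cm = 4598 * 100 / 100000 = 4.598 cm ≈ 4.6 cm

4.6 cm


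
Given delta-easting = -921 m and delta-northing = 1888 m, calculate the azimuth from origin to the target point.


az = atan2(-921, 1888) = -26.0 deg
adjusted to 0-360: 334.0 degrees

334.0 degrees


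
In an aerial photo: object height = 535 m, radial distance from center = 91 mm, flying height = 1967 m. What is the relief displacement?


d = h * r / H = 535 * 91 / 1967 = 24.75 mm

24.75 mm


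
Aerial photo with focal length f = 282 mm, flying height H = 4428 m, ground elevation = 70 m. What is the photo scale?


scale = f / (H - h) = 282 mm / 4358 m = 282 / 4358000 = 1:15454

1:15454


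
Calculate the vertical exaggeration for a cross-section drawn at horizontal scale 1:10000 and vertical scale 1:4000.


VE = horizontal_scale / vertical_scale = 10000 / 4000 = 2.5

2.5x


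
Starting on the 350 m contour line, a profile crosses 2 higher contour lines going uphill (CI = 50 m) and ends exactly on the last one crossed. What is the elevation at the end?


elevation = 350 + 2 * 50 = 450 m

450 m


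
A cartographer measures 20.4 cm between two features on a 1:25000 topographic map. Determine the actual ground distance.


ground = 20.4 cm * 25000 / 100 = 5100.0 m = 5.1 km

5.1 km


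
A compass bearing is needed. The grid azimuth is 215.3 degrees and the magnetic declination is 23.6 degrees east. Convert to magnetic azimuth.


magnetic azimuth = grid azimuth - declination (east +ve)
mag_az = 215.3 - 23.6 = 191.7 degrees

191.7 degrees


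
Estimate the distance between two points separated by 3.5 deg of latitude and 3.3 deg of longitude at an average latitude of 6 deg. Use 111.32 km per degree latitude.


dlat_km = 3.5 * 111.32 = 389.62
dlon_km = 3.3 * 111.32 * cos(6) ≈ 365.344
dist = sqrt(389.62^2 + 365.344^2) ≈ 534.1 km

534.1 km


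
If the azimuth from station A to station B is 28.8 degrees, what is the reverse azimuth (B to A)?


back azimuth = (28.8 + 180) mod 360 = 208.8 degrees

208.8 degrees


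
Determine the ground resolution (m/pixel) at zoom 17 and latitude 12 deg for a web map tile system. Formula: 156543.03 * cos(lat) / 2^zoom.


res = 156543.03 * cos(12) / 2^17 = 156543.03 * 0.9781476 / 131072 = 1.17 m/pixel

1.17 m/pixel


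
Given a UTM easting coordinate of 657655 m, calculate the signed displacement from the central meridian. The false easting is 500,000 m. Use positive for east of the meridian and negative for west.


displacement = 657655 - 500000 = 157655 m

157655 m


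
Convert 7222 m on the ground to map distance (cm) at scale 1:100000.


map_cm = 7222 * 100 / 100000 = 7.222 cm ≈ 7.22 cm

7.22 cm


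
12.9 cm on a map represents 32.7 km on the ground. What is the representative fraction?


ground = 32.7 km = 3270000 cm; RF denominator = ground / map = 3270000 / 12.9 ≈ 253488; RF = 1:253488

1:253488


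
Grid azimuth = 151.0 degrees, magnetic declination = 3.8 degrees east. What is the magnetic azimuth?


magnetic azimuth = grid azimuth - declination (east +ve)
mag_az = 151.0 - 3.8 = 147.2 degrees

147.2 degrees


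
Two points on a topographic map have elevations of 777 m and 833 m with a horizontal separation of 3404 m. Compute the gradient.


gradient = (833 - 777) / 3404 = 56 / 3404 = 0.0165

0.0165


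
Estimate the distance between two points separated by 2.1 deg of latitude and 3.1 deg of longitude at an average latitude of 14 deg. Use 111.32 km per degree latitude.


dlat_km = 2.1 * 111.32 = 233.772
dlon_km = 3.1 * 111.32 * cos(14) ≈ 334.841
dist = sqrt(233.772^2 + 334.841^2) ≈ 408.4 km

408.4 km


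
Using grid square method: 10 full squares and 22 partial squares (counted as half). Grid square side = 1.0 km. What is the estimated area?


effective squares = 10 + 22 * 0.5 = 21.0
area = 21.0 * 1.0 = 21.0 km^2

21.0 km^2


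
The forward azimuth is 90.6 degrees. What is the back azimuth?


back azimuth = (90.6 + 180) mod 360 = 270.6 degrees

270.6 degrees


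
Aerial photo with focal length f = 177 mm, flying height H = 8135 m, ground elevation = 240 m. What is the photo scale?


scale = f / (H - h) = 177 mm / 7895 m = 177 / 7895000 = 1:44605

1:44605


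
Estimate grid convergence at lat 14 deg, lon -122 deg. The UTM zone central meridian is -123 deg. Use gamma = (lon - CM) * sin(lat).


gamma = (-122 - -123) * sin(14) = 1 * 0.241922 = 0.242 degrees

0.242 degrees


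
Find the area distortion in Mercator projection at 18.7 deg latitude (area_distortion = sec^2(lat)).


area_distortion = 1/cos^2(18.7) = 1.115

1.115


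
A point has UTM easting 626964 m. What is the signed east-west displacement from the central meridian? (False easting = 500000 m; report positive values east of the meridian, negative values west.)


displacement = 626964 - 500000 = 126964 m

126964 m


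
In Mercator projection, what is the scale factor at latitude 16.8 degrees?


SF = 1 / cos(16.8) = 1 / 0.957319 = 1.045

1.045


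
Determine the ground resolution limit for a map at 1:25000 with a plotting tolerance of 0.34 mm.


ground = 0.34 mm * 25000 / 1000 = 8.5 m

8.5 m


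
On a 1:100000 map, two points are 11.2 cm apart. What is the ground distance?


ground = 11.2 cm * 100000 / 100 = 11200.0 m = 11.2 km

11.2 km


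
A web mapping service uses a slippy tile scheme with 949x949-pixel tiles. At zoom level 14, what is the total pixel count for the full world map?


tiles per axis = 2^14 = 16384
total tiles = 16384^2 = 268435456
pixels per axis = 16384 * 949 = 15548416
total pixels = 15548416^2 = 241753240109056

241753240109056 pixels


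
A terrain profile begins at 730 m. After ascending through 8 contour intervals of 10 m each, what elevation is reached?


elevation = 730 + 8 * 10 = 810 m

810 m


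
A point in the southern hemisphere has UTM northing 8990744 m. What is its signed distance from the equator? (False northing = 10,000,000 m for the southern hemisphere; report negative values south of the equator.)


For southern: actual = 8990744 - 10000000 = -1009256 m

-1009256 m


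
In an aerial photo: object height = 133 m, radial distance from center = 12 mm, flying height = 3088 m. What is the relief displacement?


d = h * r / H = 133 * 12 / 3088 = 0.52 mm

0.52 mm


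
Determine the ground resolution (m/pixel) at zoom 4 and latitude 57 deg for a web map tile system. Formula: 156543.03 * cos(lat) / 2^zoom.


res = 156543.03 * cos(57) / 2^4 = 156543.03 * 0.54463904 / 16 = 5328.72 m/pixel

5328.72 m/pixel


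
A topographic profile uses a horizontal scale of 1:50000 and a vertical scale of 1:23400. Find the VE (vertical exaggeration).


VE = horizontal_scale / vertical_scale = 50000 / 23400 ≈ 2.1

2.1x


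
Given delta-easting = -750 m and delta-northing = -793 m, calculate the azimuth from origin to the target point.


az = atan2(-750, -793) = -136.6 deg
adjusted to 0-360: 223.4 degrees

223.4 degrees


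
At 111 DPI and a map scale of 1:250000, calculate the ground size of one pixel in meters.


pixel_cm = 2.54 / 111 ≈ 0.022883 cm
ground = pixel_cm * 250000 / 100 = 2.54 * 250000 / (111 * 100) = 635000 / 11100 ≈ 57.21 m

57.21 m


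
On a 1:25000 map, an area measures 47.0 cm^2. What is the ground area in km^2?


ground_area = 47.0 * (25000/100)^2 = 2937500.0 m^2 = 2.9375 km^2 ≈ 2.938 km^2

2.938 km^2


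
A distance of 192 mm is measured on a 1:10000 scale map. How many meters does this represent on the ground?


ground = 192 mm * 10000 / 1000 = 1920.0 m

1920.0 m


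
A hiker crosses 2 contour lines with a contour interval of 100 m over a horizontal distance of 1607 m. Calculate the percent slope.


elevation change = 2 * 100 = 200 m
slope = 200 / 1607 * 100 = 12.4%

12.4%


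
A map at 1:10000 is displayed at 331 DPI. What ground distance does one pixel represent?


pixel_cm = 2.54 / 331 ≈ 0.007674 cm
ground = pixel_cm * 10000 / 100 = 2.54 * 10000 / (331 * 100) = 25400 / 33100 ≈ 0.77 m

0.77 m


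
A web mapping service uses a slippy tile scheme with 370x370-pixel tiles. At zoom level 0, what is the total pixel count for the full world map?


tiles per axis = 2^0 = 1
total tiles = 1^2 = 1
pixels per axis = 1 * 370 = 370
total pixels = 370^2 = 136900

136900 pixels


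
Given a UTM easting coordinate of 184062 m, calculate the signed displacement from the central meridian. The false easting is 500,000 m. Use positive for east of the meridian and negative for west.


displacement = 184062 - 500000 = -315938 m

-315938 m


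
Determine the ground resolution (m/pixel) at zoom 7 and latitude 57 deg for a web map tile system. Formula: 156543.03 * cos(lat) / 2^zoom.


res = 156543.03 * cos(57) / 2^7 = 156543.03 * 0.54463904 / 128 = 666.09 m/pixel

666.09 m/pixel


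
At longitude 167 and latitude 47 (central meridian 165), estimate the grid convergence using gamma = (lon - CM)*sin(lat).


gamma = (167 - 165) * sin(47) = 2 * 0.731354 = 1.463 degrees

1.463 degrees


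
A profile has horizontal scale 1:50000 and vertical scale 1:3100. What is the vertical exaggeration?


VE = horizontal_scale / vertical_scale = 50000 / 3100 ≈ 16.1

16.1x


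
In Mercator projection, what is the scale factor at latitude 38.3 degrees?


SF = 1 / cos(38.3) = 1 / 0.784776 = 1.274

1.274


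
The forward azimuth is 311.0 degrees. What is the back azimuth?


back azimuth = (311.0 + 180) mod 360 = 131.0 degrees

131.0 degrees


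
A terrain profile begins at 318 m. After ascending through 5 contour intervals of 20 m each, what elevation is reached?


elevation = 318 + 5 * 20 = 418 m

418 m


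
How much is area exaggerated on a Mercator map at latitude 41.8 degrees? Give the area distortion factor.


area_distortion = 1/cos^2(41.8) = 1.799

1.799


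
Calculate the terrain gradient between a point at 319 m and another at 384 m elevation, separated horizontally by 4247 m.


gradient = (384 - 319) / 4247 = 65 / 4247 = 0.0153

0.0153


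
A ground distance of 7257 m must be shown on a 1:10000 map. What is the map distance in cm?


map_cm = 7257 * 100 / 10000 = 72.57 cm

72.57 cm


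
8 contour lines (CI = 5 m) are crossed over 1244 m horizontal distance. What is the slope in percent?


elevation change = 8 * 5 = 40 m
slope = 40 / 1244 * 100 = 3.2%

3.2%


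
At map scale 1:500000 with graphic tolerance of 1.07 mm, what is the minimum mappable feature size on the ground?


ground = 1.07 mm * 500000 / 1000 = 535.0 m

535.0 m


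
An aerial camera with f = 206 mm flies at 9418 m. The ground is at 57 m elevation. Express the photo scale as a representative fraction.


scale = f / (H - h) = 206 mm / 9361 m = 206 / 9361000 = 1:45442

1:45442


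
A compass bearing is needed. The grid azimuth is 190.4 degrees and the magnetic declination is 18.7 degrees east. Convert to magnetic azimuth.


magnetic azimuth = grid azimuth - declination (east +ve)
mag_az = 190.4 - 18.7 = 171.7 degrees

171.7 degrees


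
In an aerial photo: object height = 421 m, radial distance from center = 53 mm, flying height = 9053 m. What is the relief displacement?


d = h * r / H = 421 * 53 / 9053 = 2.46 mm

2.46 mm


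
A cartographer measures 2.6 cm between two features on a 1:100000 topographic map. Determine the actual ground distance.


ground = 2.6 cm * 100000 / 100 = 2600.0 m = 2.6 km

2.6 km


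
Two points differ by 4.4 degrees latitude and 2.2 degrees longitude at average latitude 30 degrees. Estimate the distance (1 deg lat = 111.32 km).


dlat_km = 4.4 * 111.32 = 489.808
dlon_km = 2.2 * 111.32 * cos(30) ≈ 212.093
dist = sqrt(489.808^2 + 212.093^2) ≈ 533.8 km

533.8 km


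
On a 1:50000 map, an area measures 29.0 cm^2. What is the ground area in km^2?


ground_area = 29.0 * (50000/100)^2 = 7250000.0 m^2 = 7.25 km^2

7.25 km^2


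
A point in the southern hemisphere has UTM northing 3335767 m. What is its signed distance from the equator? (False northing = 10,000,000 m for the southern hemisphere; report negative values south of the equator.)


For southern: actual = 3335767 - 10000000 = -6664233 m

-6664233 m


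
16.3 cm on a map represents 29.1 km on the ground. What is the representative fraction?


ground = 29.1 km = 2910000 cm; RF denominator = ground / map = 2910000 / 16.3 ≈ 178528; RF = 1:178528

1:178528


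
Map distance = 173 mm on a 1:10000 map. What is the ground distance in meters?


ground = 173 mm * 10000 / 1000 = 1730.0 m

1730.0 m


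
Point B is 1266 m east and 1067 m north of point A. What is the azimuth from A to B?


az = atan2(1266, 1067) = 49.9 deg
adjusted to 0-360: 49.9 degrees

49.9 degrees


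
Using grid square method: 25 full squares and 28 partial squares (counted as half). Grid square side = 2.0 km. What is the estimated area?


effective squares = 25 + 28 * 0.5 = 39.0
area = 39.0 * 4.0 = 156.0 km^2

156.0 km^2


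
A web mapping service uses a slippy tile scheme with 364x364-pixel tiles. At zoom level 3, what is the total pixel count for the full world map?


tiles per axis = 2^3 = 8
total tiles = 8^2 = 64
pixels per axis = 8 * 364 = 2912
total pixels = 2912^2 = 8479744

8479744 pixels


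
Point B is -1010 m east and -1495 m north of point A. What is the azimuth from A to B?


az = atan2(-1010, -1495) = -146.0 deg
adjusted to 0-360: 214.0 degrees

214.0 degrees


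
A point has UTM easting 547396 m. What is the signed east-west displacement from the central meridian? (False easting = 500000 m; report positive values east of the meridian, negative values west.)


displacement = 547396 - 500000 = 47396 m

47396 m


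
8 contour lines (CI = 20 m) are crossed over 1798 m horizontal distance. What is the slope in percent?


elevation change = 8 * 20 = 160 m
slope = 160 / 1798 * 100 = 8.9%

8.9%


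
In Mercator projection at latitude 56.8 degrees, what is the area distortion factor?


area_distortion = 1/cos^2(56.8) = 3.335

3.335


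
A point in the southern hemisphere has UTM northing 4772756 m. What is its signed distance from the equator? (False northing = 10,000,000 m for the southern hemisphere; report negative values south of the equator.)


For southern: actual = 4772756 - 10000000 = -5227244 m

-5227244 m


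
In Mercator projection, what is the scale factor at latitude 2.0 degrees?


SF = 1 / cos(2.0) = 1 / 0.999391 = 1.001

1.001


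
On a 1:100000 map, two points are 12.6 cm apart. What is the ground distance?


ground = 12.6 cm * 100000 / 100 = 12600.0 m = 12.6 km

12.6 km


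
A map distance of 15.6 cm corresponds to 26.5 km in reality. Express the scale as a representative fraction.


ground = 26.5 km = 2650000 cm; RF denominator = ground / map = 2650000 / 15.6 ≈ 169872; RF = 1:169872

1:169872


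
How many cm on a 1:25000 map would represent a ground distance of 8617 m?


map_cm = 8617 * 100 / 25000 = 34.468 cm ≈ 34.47 cm

34.47 cm


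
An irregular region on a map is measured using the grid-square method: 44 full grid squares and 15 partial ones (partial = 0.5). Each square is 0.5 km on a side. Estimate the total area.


effective squares = 44 + 15 * 0.5 = 51.5
area = 51.5 * 0.25 = 12.875 km^2

12.875 km^2


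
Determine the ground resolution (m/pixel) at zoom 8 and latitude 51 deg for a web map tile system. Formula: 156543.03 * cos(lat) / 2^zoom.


res = 156543.03 * cos(51) / 2^8 = 156543.03 * 0.62932039 / 256 = 384.83 m/pixel

384.83 m/pixel


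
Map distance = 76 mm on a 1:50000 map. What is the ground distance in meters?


ground = 76 mm * 50000 / 1000 = 3800.0 m

3800.0 m


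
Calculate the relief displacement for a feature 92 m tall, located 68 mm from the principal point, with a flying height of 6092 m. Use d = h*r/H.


d = h * r / H = 92 * 68 / 6092 = 1.03 mm

1.03 mm


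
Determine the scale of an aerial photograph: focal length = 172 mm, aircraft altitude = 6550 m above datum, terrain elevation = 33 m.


scale = f / (H - h) = 172 mm / 6517 m = 172 / 6517000 = 1:37890

1:37890


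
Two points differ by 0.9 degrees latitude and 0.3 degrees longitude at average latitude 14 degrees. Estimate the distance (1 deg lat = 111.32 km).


dlat_km = 0.9 * 111.32 = 100.188
dlon_km = 0.3 * 111.32 * cos(14) ≈ 32.404
dist = sqrt(100.188^2 + 32.404^2) ≈ 105.3 km

105.3 km


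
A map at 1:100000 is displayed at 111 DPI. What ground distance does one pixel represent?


pixel_cm = 2.54 / 111 ≈ 0.022883 cm
ground = pixel_cm * 100000 / 100 = 2.54 * 100000 / (111 * 100) = 254000 / 11100 ≈ 22.88 m

22.88 m


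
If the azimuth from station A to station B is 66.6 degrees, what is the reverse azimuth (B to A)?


back azimuth = (66.6 + 180) mod 360 = 246.6 degrees

246.6 degrees


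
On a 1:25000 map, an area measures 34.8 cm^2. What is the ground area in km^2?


ground_area = 34.8 * (25000/100)^2 = 2175000.0 m^2 = 2.175 km^2

2.175 km^2


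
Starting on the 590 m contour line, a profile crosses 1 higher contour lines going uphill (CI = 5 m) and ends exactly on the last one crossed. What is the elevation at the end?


elevation = 590 + 1 * 5 = 595 m

595 m


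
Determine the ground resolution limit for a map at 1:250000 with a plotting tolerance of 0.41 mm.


ground = 0.41 mm * 250000 / 1000 = 102.5 m

102.5 m


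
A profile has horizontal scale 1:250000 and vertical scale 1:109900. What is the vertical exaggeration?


VE = horizontal_scale / vertical_scale = 250000 / 109900 ≈ 2.3

2.3x


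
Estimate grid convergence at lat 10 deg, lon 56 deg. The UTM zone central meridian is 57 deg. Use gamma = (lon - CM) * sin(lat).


gamma = (56 - 57) * sin(10) = -1 * 0.173648 = -0.174 degrees

-0.174 degrees


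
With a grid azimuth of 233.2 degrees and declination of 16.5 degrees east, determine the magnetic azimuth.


magnetic azimuth = grid azimuth - declination (east +ve)
mag_az = 233.2 - 16.5 = 216.7 degrees

216.7 degrees


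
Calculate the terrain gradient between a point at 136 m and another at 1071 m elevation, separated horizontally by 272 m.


gradient = (1071 - 136) / 272 = 935 / 272 = 3.4375

3.4375


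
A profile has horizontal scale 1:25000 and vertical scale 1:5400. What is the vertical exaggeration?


VE = horizontal_scale / vertical_scale = 25000 / 5400 ≈ 4.6

4.6x


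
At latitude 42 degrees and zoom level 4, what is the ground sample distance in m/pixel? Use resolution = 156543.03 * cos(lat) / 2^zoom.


res = 156543.03 * cos(42) / 2^4 = 156543.03 * 0.74314483 / 16 = 7270.88 m/pixel

7270.88 m/pixel


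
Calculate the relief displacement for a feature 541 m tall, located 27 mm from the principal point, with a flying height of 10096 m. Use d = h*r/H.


d = h * r / H = 541 * 27 / 10096 = 1.45 mm

1.45 mm


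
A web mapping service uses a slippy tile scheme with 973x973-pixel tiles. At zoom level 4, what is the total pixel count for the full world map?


tiles per axis = 2^4 = 16
total tiles = 16^2 = 256
pixels per axis = 16 * 973 = 15568
total pixels = 15568^2 = 242362624

242362624 pixels


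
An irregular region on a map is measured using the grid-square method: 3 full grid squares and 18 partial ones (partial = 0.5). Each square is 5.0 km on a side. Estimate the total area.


effective squares = 3 + 18 * 0.5 = 12.0
area = 12.0 * 25.0 = 300.0 km^2

300.0 km^2


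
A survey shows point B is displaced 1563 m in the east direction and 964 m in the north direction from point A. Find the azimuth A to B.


az = atan2(1563, 964) = 58.3 deg
adjusted to 0-360: 58.3 degrees

58.3 degrees


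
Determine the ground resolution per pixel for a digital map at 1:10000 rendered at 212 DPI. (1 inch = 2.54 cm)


pixel_cm = 2.54 / 212 ≈ 0.011981 cm
ground = pixel_cm * 10000 / 100 = 2.54 * 10000 / (212 * 100) = 25400 / 21200 ≈ 1.2 m

1.2 m


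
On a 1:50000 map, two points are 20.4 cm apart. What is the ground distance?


ground = 20.4 cm * 50000 / 100 = 10200.0 m = 10.2 km

10.2 km


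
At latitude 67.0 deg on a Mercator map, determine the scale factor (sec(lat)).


SF = 1 / cos(67.0) = 1 / 0.390731 = 2.559

2.559


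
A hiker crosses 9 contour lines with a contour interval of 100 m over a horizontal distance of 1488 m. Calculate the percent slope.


elevation change = 9 * 100 = 900 m
slope = 900 / 1488 * 100 = 60.5%

60.5%


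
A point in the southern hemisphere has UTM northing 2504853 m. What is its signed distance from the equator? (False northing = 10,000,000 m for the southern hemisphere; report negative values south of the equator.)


For southern: actual = 2504853 - 10000000 = -7495147 m

-7495147 m


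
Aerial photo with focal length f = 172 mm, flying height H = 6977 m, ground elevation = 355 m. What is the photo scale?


scale = f / (H - h) = 172 mm / 6622 m = 172 / 6622000 = 1:38500

1:38500


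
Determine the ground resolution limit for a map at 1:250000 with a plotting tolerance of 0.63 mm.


ground = 0.63 mm * 250000 / 1000 = 157.5 m

157.5 m


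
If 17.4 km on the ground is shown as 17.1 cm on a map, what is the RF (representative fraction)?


ground = 17.4 km = 1740000 cm; RF denominator = ground / map = 1740000 / 17.1 ≈ 101754; RF = 1:101754

1:101754


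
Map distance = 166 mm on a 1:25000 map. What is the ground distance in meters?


ground = 166 mm * 25000 / 1000 = 4150.0 m

4150.0 m


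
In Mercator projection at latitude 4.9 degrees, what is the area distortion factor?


area_distortion = 1/cos^2(4.9) = 1.007

1.007


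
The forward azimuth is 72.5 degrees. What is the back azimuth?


back azimuth = (72.5 + 180) mod 360 = 252.5 degrees

252.5 degrees


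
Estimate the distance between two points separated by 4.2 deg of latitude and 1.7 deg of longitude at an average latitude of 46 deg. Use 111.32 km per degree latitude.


dlat_km = 4.2 * 111.32 = 467.544
dlon_km = 1.7 * 111.32 * cos(46) ≈ 131.46
dist = sqrt(467.544^2 + 131.46^2) ≈ 485.7 km

485.7 km


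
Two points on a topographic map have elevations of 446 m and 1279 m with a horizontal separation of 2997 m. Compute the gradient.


gradient = (1279 - 446) / 2997 = 833 / 2997 = 0.2779

0.2779


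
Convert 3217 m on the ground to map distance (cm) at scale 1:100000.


map_cm = 3217 * 100 / 100000 = 3.217 cm ≈ 3.22 cm

3.22 cm


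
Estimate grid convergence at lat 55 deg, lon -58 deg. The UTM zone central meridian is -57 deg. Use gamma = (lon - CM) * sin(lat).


gamma = (-58 - -57) * sin(55) = -1 * 0.819152 = -0.819 degrees

-0.819 degrees


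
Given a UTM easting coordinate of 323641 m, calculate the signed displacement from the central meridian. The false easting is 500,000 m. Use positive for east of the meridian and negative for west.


displacement = 323641 - 500000 = -176359 m

-176359 m


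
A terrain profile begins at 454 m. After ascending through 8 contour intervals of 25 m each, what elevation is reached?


elevation = 454 + 8 * 25 = 654 m

654 m


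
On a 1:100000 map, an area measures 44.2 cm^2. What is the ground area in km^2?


ground_area = 44.2 * (100000/100)^2 = 44200000.0 m^2 = 44.2 km^2

44.2 km^2


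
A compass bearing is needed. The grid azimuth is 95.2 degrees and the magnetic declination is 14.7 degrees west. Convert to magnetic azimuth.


magnetic azimuth = grid azimuth - declination (east +ve)
mag_az = 95.2 - -14.7 = 109.9 degrees

109.9 degrees


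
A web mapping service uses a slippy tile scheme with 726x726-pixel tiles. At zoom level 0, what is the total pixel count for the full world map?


tiles per axis = 2^0 = 1
total tiles = 1^2 = 1
pixels per axis = 1 * 726 = 726
total pixels = 726^2 = 527076

527076 pixels


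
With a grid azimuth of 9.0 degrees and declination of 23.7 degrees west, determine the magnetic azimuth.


magnetic azimuth = grid azimuth - declination (east +ve)
mag_az = 9.0 - -23.7 = 32.7 degrees

32.7 degrees


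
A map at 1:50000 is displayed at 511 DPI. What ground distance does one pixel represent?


pixel_cm = 2.54 / 511 ≈ 0.004971 cm
ground = pixel_cm * 50000 / 100 = 2.54 * 50000 / (511 * 100) = 127000 / 51100 ≈ 2.49 m

2.49 m


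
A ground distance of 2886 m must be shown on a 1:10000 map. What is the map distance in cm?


map_cm = 2886 * 100 / 10000 = 28.86 cm

28.86 cm


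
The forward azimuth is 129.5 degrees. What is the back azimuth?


back azimuth = (129.5 + 180) mod 360 = 309.5 degrees

309.5 degrees


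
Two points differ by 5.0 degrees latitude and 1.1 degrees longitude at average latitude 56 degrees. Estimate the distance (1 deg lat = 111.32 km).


dlat_km = 5.0 * 111.32 = 556.6
dlon_km = 1.1 * 111.32 * cos(56) ≈ 68.474
dist = sqrt(556.6^2 + 68.474^2) ≈ 560.8 km

560.8 km


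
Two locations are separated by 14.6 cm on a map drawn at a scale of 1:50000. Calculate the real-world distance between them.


ground = 14.6 cm * 50000 / 100 = 7300.0 m = 7.3 km

7.3 km


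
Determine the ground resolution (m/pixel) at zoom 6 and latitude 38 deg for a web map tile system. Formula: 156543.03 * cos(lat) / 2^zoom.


res = 156543.03 * cos(38) / 2^6 = 156543.03 * 0.78801075 / 64 = 1927.46 m/pixel

1927.46 m/pixel


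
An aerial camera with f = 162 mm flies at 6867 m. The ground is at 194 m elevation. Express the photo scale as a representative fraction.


scale = f / (H - h) = 162 mm / 6673 m = 162 / 6673000 = 1:41191

1:41191


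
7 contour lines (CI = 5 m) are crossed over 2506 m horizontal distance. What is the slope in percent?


elevation change = 7 * 5 = 35 m
slope = 35 / 2506 * 100 = 1.4%

1.4%


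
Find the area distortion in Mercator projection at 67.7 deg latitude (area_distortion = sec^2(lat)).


area_distortion = 1/cos^2(67.7) = 6.945

6.945


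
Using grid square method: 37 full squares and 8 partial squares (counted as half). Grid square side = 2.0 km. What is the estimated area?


effective squares = 37 + 8 * 0.5 = 41.0
area = 41.0 * 4.0 = 164.0 km^2

164.0 km^2


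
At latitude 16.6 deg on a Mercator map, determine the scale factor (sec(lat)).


SF = 1 / cos(16.6) = 1 / 0.958323 = 1.043

1.043


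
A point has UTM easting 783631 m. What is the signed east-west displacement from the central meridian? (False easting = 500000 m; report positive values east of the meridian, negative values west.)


displacement = 783631 - 500000 = 283631 m

283631 m


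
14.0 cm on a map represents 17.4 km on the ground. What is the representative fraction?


ground = 17.4 km = 1740000 cm; RF denominator = ground / map = 1740000 / 14.0 ≈ 124286; RF = 1:124286

1:124286


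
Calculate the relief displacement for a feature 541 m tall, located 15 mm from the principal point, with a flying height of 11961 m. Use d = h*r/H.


d = h * r / H = 541 * 15 / 11961 = 0.68 mm

0.68 mm


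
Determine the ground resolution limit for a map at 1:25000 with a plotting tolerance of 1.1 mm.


ground = 1.1 mm * 25000 / 1000 = 27.5 m

27.5 m


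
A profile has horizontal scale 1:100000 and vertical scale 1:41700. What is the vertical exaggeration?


VE = horizontal_scale / vertical_scale = 100000 / 41700 ≈ 2.4

2.4x


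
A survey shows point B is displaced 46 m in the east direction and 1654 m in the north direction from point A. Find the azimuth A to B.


az = atan2(46, 1654) = 1.6 deg
adjusted to 0-360: 1.6 degrees

1.6 degrees


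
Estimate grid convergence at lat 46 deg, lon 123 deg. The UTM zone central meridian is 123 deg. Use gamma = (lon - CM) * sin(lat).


gamma = (123 - 123) * sin(46) = 0 * 0.71934 = 0.0 degrees

0.0 degrees


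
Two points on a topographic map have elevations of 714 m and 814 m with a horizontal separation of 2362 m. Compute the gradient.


gradient = (814 - 714) / 2362 = 100 / 2362 = 0.0423

0.0423


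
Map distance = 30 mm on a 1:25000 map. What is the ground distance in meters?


ground = 30 mm * 25000 / 1000 = 750.0 m

750.0 m


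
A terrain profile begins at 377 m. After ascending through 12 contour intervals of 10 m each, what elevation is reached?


elevation = 377 + 12 * 10 = 497 m

497 m


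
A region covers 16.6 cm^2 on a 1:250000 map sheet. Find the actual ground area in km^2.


ground_area = 16.6 * (250000/100)^2 = 103750000.0 m^2 = 103.75 km^2

103.75 km^2


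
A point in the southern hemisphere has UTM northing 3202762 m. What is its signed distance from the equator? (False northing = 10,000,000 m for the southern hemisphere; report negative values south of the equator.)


For southern: actual = 3202762 - 10000000 = -6797238 m

-6797238 m


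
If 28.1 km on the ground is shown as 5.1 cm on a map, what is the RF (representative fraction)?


ground = 28.1 km = 2810000 cm; RF denominator = ground / map = 2810000 / 5.1 ≈ 550980; RF = 1:550980

1:550980


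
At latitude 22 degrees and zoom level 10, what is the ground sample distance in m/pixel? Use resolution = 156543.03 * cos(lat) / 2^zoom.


res = 156543.03 * cos(22) / 2^10 = 156543.03 * 0.92718385 / 1024 = 141.74 m/pixel

141.74 m/pixel


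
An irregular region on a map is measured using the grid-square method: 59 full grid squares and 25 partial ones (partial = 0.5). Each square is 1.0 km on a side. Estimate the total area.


effective squares = 59 + 25 * 0.5 = 71.5
area = 71.5 * 1.0 = 71.5 km^2

71.5 km^2


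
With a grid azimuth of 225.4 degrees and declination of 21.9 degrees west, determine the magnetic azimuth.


magnetic azimuth = grid azimuth - declination (east +ve)
mag_az = 225.4 - -21.9 = 247.3 degrees

247.3 degrees


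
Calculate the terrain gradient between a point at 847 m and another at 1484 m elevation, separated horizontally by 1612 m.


gradient = (1484 - 847) / 1612 = 637 / 1612 = 0.3952

0.3952


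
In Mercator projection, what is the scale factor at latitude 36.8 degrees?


SF = 1 / cos(36.8) = 1 / 0.800731 = 1.249

1.249


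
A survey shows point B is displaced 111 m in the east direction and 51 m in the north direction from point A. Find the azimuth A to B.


az = atan2(111, 51) = 65.3 deg
adjusted to 0-360: 65.3 degrees

65.3 degrees
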